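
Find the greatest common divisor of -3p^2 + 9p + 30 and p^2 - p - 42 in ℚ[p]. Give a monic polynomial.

By polynomial division,
  -3p^2 + 9p + 30 = (-3)(p^2 - p - 42) + (6p - 96)
  p^2 - p - 42 = ((1/6)p + 5/2)(6p - 96) + (198)
  6p - 96 = ((1/33)p - 16/33)(198) + (0)
The last nonzero remainder is the constant 198, so the polynomials are coprime and gcd = 1.

1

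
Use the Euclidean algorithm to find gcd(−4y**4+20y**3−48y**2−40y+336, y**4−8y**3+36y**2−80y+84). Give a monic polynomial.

Apply the Euclidean algorithm:
  −4y**4+20y**3−48y**2−40y+336 = (−4)(y**4−8y**3+36y**2−80y+84) + (−12y**3+96y**2−360y+672)
  y**4−8y**3+36y**2−80y+84 = (−(1/12)y)(−12y**3+96y**2−360y+672) + (6y**2−24y+84)
  −12y**3+96y**2−360y+672 = (−2y+8)(6y**2−24y+84) + (0)
Last nonzero remainder: 6y**2−24y+84. Dividing through by 6 gives the monic gcd y**2−4y+14.

y**2−4y+14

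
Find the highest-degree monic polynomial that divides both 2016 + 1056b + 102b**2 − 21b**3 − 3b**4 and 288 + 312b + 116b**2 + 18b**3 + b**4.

24 + 10b + b**2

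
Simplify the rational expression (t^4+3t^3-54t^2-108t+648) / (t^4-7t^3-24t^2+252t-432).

(t+6)/(t-4)

Repeated division with remainder:
  t^4+3t^3-54t^2-108t+648 = (t^4-7t^3-24t^2+252t-432) + (10t^3-30t^2-360t+1080)
  t^4-7t^3-24t^2+252t-432 = ((1/10)t-2/5)(10t^3-30t^2-360t+1080) + (0)
Last nonzero remainder: 10t^3-30t^2-360t+1080. Dividing through by 10 gives the monic gcd t^3-3t^2-36t+108.
Cancel t^3-3t^2-36t+108 from numerator and denominator to get the reduced form.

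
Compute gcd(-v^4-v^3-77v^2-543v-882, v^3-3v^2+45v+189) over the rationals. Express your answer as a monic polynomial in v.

v+3

Repeated division with remainder:
  -v^4-v^3-77v^2-543v-882 = (-v-4)(v^3-3v^2+45v+189) + (-44v^2-174v-126)
  v^3-3v^2+45v+189 = (-(1/44)v+153/968)(-44v^2-174v-126) + ((33705/484)v+101115/484)
  -44v^2-174v-126 = (-(21296/33705)v-968/1605)((33705/484)v+101115/484) + (0)
Last nonzero remainder: (33705/484)v+101115/484. Dividing through by 33705/484 gives the monic gcd v+3.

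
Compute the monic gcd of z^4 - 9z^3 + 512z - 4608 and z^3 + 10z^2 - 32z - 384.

z + 8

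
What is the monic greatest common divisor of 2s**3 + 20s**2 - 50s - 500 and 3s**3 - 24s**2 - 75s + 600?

s**2 - 25

Apply the Euclidean algorithm:
  2s**3 + 20s**2 - 50s - 500 = (2/3)(3s**3 - 24s**2 - 75s + 600) + (36s**2 - 900)
  3s**3 - 24s**2 - 75s + 600 = ((1/12)s - 2/3)(36s**2 - 900) + (0)
Last nonzero remainder: 36s**2 - 900. Dividing through by 36 gives the monic gcd s**2 - 25.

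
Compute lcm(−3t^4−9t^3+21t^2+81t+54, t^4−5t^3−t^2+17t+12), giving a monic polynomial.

t^6−20t^4−18t^3+91t^2+162t+72

By polynomial division,
  −3t^4−9t^3+21t^2+81t+54 = (−3)(t^4−5t^3−t^2+17t+12) + (−24t^3+18t^2+132t+90)
  t^4−5t^3−t^2+17t+12 = (−(1/24)t+17/96)(−24t^3+18t^2+132t+90) + ((21/16)t^2−(21/8)t−63/16)
  −24t^3+18t^2+132t+90 = (−(128/7)t−160/7)((21/16)t^2−(21/8)t−63/16) + (0)
Last nonzero remainder: (21/16)t^2−(21/8)t−63/16. Dividing through by 21/16 gives the monic gcd t^2−2t−3.
Then lcm(f, g) = f·g / gcd(f, g); expanding and making the result monic gives the answer.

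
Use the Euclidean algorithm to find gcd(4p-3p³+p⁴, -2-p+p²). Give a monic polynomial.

Euclidean algorithm in ℚ[p]:
  p⁴-3p³+4p = (p²-2p)(p²-p-2) + (0)
The last nonzero remainder p²-p-2 is already monic.

-2-p+p²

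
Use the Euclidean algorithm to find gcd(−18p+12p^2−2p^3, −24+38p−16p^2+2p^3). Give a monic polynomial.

−3+p

Euclidean algorithm in ℚ[p]:
  −2p^3+12p^2−18p = (−1)(2p^3−16p^2+38p−24) + (−4p^2+20p−24)
  2p^3−16p^2+38p−24 = (−(1/2)p+3/2)(−4p^2+20p−24) + (−4p+12)
  −4p^2+20p−24 = (p−2)(−4p+12) + (0)
Last nonzero remainder: −4p+12. Dividing through by −4 gives the monic gcd p−3.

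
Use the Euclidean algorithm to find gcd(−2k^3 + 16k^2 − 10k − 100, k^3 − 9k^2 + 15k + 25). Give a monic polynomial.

Apply the Euclidean algorithm:
  −2k^3 + 16k^2 − 10k − 100 = (−2)(k^3 − 9k^2 + 15k + 25) + (−2k^2 + 20k − 50)
  k^3 − 9k^2 + 15k + 25 = (−(1/2)k − 1/2)(−2k^2 + 20k − 50) + (0)
Last nonzero remainder: −2k^2 + 20k − 50. Dividing through by −2 gives the monic gcd k^2 − 10k + 25.

k^2 − 10k + 25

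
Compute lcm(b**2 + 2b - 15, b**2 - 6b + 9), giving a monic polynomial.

Euclidean algorithm in ℚ[b]:
  b**2 + 2b - 15 = (b**2 - 6b + 9) + (8b - 24)
  b**2 - 6b + 9 = ((1/8)b - 3/8)(8b - 24) + (0)
Last nonzero remainder: 8b - 24. Dividing through by 8 gives the monic gcd b - 3.
Then lcm(f, g) = f·g / gcd(f, g); expanding and making the result monic gives the answer.

b**3 - b**2 - 21b + 45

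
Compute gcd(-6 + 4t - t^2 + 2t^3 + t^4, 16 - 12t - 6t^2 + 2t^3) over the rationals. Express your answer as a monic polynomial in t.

-1 + t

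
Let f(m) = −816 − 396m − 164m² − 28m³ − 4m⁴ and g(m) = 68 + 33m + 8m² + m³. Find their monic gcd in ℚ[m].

Euclidean algorithm in ℚ[m]:
  −4m⁴ − 28m³ − 164m² − 396m − 816 = (−4m + 4)(m³ + 8m² + 33m + 68) + (−64m² − 256m − 1088)
  m³ + 8m² + 33m + 68 = (−(1/64)m − 1/16)(−64m² − 256m − 1088) + (0)
Last nonzero remainder: −64m² − 256m − 1088. Dividing through by −64 gives the monic gcd m² + 4m + 17.

17 + 4m + m²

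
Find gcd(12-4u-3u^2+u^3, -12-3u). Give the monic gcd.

Repeated division with remainder:
  u^3-3u^2-4u+12 = (-(1/3)u^2+(7/3)u-8)(-3u-12) + (-84)
  -3u-12 = ((1/28)u+1/7)(-84) + (0)
The last nonzero remainder is the constant -84, so the polynomials are coprime and gcd = 1.

1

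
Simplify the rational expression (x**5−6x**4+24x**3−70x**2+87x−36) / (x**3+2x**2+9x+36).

Apply the Euclidean algorithm:
  x**5−6x**4+24x**3−70x**2+87x−36 = (x**2−8x+31)(x**3+2x**2+9x+36) + (−96x**2+96x−1152)
  x**3+2x**2+9x+36 = (−(1/96)x−1/32)(−96x**2+96x−1152) + (0)
Last nonzero remainder: −96x**2+96x−1152. Dividing through by −96 gives the monic gcd x**2−x+12.
Cancel x**2−x+12 from numerator and denominator to get the reduced form.

(x**3−5x**2+7x−3)/(x+3)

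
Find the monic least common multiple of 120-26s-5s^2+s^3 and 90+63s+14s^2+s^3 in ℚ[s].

Apply the Euclidean algorithm:
  s^3-5s^2-26s+120 = (s^3+14s^2+63s+90) + (-19s^2-89s+30)
  s^3+14s^2+63s+90 = (-(1/19)s-177/361)(-19s^2-89s+30) + ((7560/361)s+37800/361)
  -19s^2-89s+30 = (-(6859/7560)s+361/1260)((7560/361)s+37800/361) + (0)
Last nonzero remainder: (7560/361)s+37800/361. Dividing through by 7560/361 gives the monic gcd s+5.
Then lcm(f, g) = f·g / gcd(f, g); expanding and making the result monic gives the answer.

2160+612s-204s^2-53s^3+4s^4+s^5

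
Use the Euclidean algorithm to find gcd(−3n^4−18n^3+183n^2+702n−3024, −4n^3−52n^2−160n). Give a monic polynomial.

Repeated division with remainder:
  −3n^4−18n^3+183n^2+702n−3024 = ((3/4)n−21/4)(−4n^3−52n^2−160n) + (30n^2−138n−3024)
  −4n^3−52n^2−160n = (−(2/15)n−176/75)(30n^2−138n−3024) + (−(22176/25)n−177408/25)
  30n^2−138n−3024 = (−(125/3696)n+75/176)(−(22176/25)n−177408/25) + (0)
Last nonzero remainder: −(22176/25)n−177408/25. Dividing through by −22176/25 gives the monic gcd n+8.

n+8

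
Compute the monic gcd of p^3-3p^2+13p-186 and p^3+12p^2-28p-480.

Apply the Euclidean algorithm:
  p^3-3p^2+13p-186 = (p^3+12p^2-28p-480) + (-15p^2+41p+294)
  p^3+12p^2-28p-480 = (-(1/15)p-221/225)(-15p^2+41p+294) + ((7171/225)p-14342/75)
  -15p^2+41p+294 = (-(3375/7171)p-11025/7171)((7171/225)p-14342/75) + (0)
Last nonzero remainder: (7171/225)p-14342/75. Dividing through by 7171/225 gives the monic gcd p-6.

p-6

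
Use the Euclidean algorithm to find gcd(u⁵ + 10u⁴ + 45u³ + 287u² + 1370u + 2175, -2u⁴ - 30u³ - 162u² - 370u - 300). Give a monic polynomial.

u³ + 13u² + 55u + 75

Apply the Euclidean algorithm:
  u⁵ + 10u⁴ + 45u³ + 287u² + 1370u + 2175 = (-(1/2)u + 5/2)(-2u⁴ - 30u³ - 162u² - 370u - 300) + (39u³ + 507u² + 2145u + 2925)
  -2u⁴ - 30u³ - 162u² - 370u - 300 = (-(2/39)u - 4/39)(39u³ + 507u² + 2145u + 2925) + (0)
Last nonzero remainder: 39u³ + 507u² + 2145u + 2925. Dividing through by 39 gives the monic gcd u³ + 13u² + 55u + 75.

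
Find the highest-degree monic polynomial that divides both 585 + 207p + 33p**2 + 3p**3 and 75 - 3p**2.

5 + p

Repeated division with remainder:
  3p**3 + 33p**2 + 207p + 585 = (-p - 11)(-3p**2 + 75) + (282p + 1410)
  -3p**2 + 75 = (-(1/94)p + 5/94)(282p + 1410) + (0)
Last nonzero remainder: 282p + 1410. Dividing through by 282 gives the monic gcd p + 5.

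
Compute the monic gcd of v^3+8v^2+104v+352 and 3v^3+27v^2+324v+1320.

v^2+4v+88

Repeated division with remainder:
  v^3+8v^2+104v+352 = (1/3)(3v^3+27v^2+324v+1320) + (-v^2-4v-88)
  3v^3+27v^2+324v+1320 = (-3v-15)(-v^2-4v-88) + (0)
Last nonzero remainder: -v^2-4v-88. Dividing through by -1 gives the monic gcd v^2+4v+88.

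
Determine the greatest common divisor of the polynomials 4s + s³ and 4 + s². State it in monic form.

Repeated division with remainder:
  s³ + 4s = (s)(s² + 4) + (0)
The last nonzero remainder s² + 4 is already monic.

4 + s²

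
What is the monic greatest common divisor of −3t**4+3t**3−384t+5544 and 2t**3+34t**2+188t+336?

t+7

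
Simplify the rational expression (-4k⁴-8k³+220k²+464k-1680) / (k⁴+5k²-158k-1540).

(-4k²-16k+48)/(k²+2k+44)

By polynomial division,
  -4k⁴-8k³+220k²+464k-1680 = (-4)(k⁴+5k²-158k-1540) + (-8k³+240k²-168k-7840)
  k⁴+5k²-158k-1540 = (-(1/8)k-15/4)(-8k³+240k²-168k-7840) + (884k²-1768k-30940)
  -8k³+240k²-168k-7840 = (-(2/221)k+56/221)(884k²-1768k-30940) + (0)
Last nonzero remainder: 884k²-1768k-30940. Dividing through by 884 gives the monic gcd k²-2k-35.
Cancel k²-2k-35 from numerator and denominator to get the reduced form.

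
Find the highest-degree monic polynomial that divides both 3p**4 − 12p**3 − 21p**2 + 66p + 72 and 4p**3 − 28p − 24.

Apply the Euclidean algorithm:
  3p**4 − 12p**3 − 21p**2 + 66p + 72 = ((3/4)p − 3)(4p**3 − 28p − 24) + (0)
Last nonzero remainder: 4p**3 − 28p − 24. Dividing through by 4 gives the monic gcd p**3 − 7p − 6.

p**3 − 7p − 6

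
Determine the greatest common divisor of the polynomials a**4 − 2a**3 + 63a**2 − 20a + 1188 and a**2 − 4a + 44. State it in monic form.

Euclidean algorithm in ℚ[a]:
  a**4 − 2a**3 + 63a**2 − 20a + 1188 = (a**2 + 2a + 27)(a**2 − 4a + 44) + (0)
The last nonzero remainder a**2 − 4a + 44 is already monic.

a**2 − 4a + 44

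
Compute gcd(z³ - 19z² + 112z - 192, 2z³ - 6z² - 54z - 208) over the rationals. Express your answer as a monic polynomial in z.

z - 8

Apply the Euclidean algorithm:
  z³ - 19z² + 112z - 192 = (1/2)(2z³ - 6z² - 54z - 208) + (-16z² + 139z - 88)
  2z³ - 6z² - 54z - 208 = (-(1/8)z - 91/128)(-16z² + 139z - 88) + ((4329/128)z - 4329/16)
  -16z² + 139z - 88 = (-(2048/4329)z + 1408/4329)((4329/128)z - 4329/16) + (0)
Last nonzero remainder: (4329/128)z - 4329/16. Dividing through by 4329/128 gives the monic gcd z - 8.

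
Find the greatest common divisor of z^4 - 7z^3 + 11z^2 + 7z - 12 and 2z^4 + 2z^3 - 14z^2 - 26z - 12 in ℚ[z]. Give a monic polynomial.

z^2 - 2z - 3

Repeated division with remainder:
  z^4 - 7z^3 + 11z^2 + 7z - 12 = (1/2)(2z^4 + 2z^3 - 14z^2 - 26z - 12) + (-8z^3 + 18z^2 + 20z - 6)
  2z^4 + 2z^3 - 14z^2 - 26z - 12 = (-(1/4)z - 13/16)(-8z^3 + 18z^2 + 20z - 6) + ((45/8)z^2 - (45/4)z - 135/8)
  -8z^3 + 18z^2 + 20z - 6 = (-(64/45)z + 16/45)((45/8)z^2 - (45/4)z - 135/8) + (0)
Last nonzero remainder: (45/8)z^2 - (45/4)z - 135/8. Dividing through by 45/8 gives the monic gcd z^2 - 2z - 3.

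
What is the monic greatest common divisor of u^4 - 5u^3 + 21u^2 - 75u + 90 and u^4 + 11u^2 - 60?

Euclidean algorithm in ℚ[u]:
  u^4 - 5u^3 + 21u^2 - 75u + 90 = (u^4 + 11u^2 - 60) + (-5u^3 + 10u^2 - 75u + 150)
  u^4 + 11u^2 - 60 = (-(1/5)u - 2/5)(-5u^3 + 10u^2 - 75u + 150) + (0)
Last nonzero remainder: -5u^3 + 10u^2 - 75u + 150. Dividing through by -5 gives the monic gcd u^3 - 2u^2 + 15u - 30.

u^3 - 2u^2 + 15u - 30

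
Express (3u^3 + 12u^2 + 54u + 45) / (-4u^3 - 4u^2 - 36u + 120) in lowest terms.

Euclidean algorithm in ℚ[u]:
  3u^3 + 12u^2 + 54u + 45 = (-3/4)(-4u^3 - 4u^2 - 36u + 120) + (9u^2 + 27u + 135)
  -4u^3 - 4u^2 - 36u + 120 = (-(4/9)u + 8/9)(9u^2 + 27u + 135) + (0)
Last nonzero remainder: 9u^2 + 27u + 135. Dividing through by 9 gives the monic gcd u^2 + 3u + 15.
Cancel u^2 + 3u + 15 from numerator and denominator to get the reduced form.

(-3u - 3)/(4u - 8)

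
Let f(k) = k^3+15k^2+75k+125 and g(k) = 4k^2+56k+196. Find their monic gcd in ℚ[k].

Repeated division with remainder:
  k^3+15k^2+75k+125 = ((1/4)k+1/4)(4k^2+56k+196) + (12k+76)
  4k^2+56k+196 = ((1/3)k+23/9)(12k+76) + (16/9)
  12k+76 = ((27/4)k+171/4)(16/9) + (0)
The last nonzero remainder is the constant 16/9, so the polynomials are coprime and gcd = 1.

1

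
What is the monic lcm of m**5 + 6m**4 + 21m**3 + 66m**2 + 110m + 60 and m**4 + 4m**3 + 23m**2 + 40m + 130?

m**7 + 10m**6 + 58m**5 + 228m**4 + 647m**3 + 1358m**2 + 1670m + 780

By polynomial division,
  m**5 + 6m**4 + 21m**3 + 66m**2 + 110m + 60 = (m + 2)(m**4 + 4m**3 + 23m**2 + 40m + 130) + (−10m**3 − 20m**2 − 100m − 200)
  m**4 + 4m**3 + 23m**2 + 40m + 130 = (−(1/10)m − 1/5)(−10m**3 − 20m**2 − 100m − 200) + (9m**2 + 90)
  −10m**3 − 20m**2 − 100m − 200 = (−(10/9)m − 20/9)(9m**2 + 90) + (0)
Last nonzero remainder: 9m**2 + 90. Dividing through by 9 gives the monic gcd m**2 + 10.
Then lcm(f, g) = f·g / gcd(f, g); expanding and making the result monic gives the answer.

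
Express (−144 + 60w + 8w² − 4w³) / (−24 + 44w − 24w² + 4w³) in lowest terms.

(12 − w − w²)/(2 − 3w + w²)

Repeated division with remainder:
  −4w³ + 8w² + 60w − 144 = (−1)(4w³ − 24w² + 44w − 24) + (−16w² + 104w − 168)
  4w³ − 24w² + 44w − 24 = (−(1/4)w − 1/8)(−16w² + 104w − 168) + (15w − 45)
  −16w² + 104w − 168 = (−(16/15)w + 56/15)(15w − 45) + (0)
Last nonzero remainder: 15w − 45. Dividing through by 15 gives the monic gcd w − 3.
Cancel w − 3 from numerator and denominator to get the reduced form.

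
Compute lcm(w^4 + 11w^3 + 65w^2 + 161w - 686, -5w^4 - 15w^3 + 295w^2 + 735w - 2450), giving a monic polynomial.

Repeated division with remainder:
  w^4 + 11w^3 + 65w^2 + 161w - 686 = (-1/5)(-5w^4 - 15w^3 + 295w^2 + 735w - 2450) + (8w^3 + 124w^2 + 308w - 1176)
  -5w^4 - 15w^3 + 295w^2 + 735w - 2450 = (-(5/8)w + 125/16)(8w^3 + 124w^2 + 308w - 1176) + (-(1925/4)w^2 - (9625/4)w + 13475/2)
  8w^3 + 124w^2 + 308w - 1176 = (-(32/1925)w - 48/275)(-(1925/4)w^2 - (9625/4)w + 13475/2) + (0)
Last nonzero remainder: -(1925/4)w^2 - (9625/4)w + 13475/2. Dividing through by -1925/4 gives the monic gcd w^2 + 5w - 14.
Then lcm(f, g) = f·g / gcd(f, g); expanding and making the result monic gives the answer.

w^6 + 9w^5 + 8w^4 - 354w^3 - 3283w^2 - 4263w + 24010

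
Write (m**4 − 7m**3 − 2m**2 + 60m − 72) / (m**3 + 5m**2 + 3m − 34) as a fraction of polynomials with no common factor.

(m**3 − 5m**2 − 12m + 36)/(m**2 + 7m + 17)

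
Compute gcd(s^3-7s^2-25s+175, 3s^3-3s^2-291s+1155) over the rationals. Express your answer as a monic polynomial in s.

s^2-12s+35

Euclidean algorithm in ℚ[s]:
  s^3-7s^2-25s+175 = (1/3)(3s^3-3s^2-291s+1155) + (-6s^2+72s-210)
  3s^3-3s^2-291s+1155 = (-(1/2)s-11/2)(-6s^2+72s-210) + (0)
Last nonzero remainder: -6s^2+72s-210. Dividing through by -6 gives the monic gcd s^2-12s+35.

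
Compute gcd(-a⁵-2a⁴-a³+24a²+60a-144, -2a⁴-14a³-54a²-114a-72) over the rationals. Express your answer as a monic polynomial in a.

Apply the Euclidean algorithm:
  -a⁵-2a⁴-a³+24a²+60a-144 = ((1/2)a-5/2)(-2a⁴-14a³-54a²-114a-72) + (-9a³-54a²-189a-324)
  -2a⁴-14a³-54a²-114a-72 = ((2/9)a+2/9)(-9a³-54a²-189a-324) + (0)
Last nonzero remainder: -9a³-54a²-189a-324. Dividing through by -9 gives the monic gcd a³+6a²+21a+36.

a³+6a²+21a+36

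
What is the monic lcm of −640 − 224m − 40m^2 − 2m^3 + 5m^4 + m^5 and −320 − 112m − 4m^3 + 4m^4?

−1280 − 1088m − 304m^2 − 44m^3 + 8m^4 + 7m^5 + m^6

Apply the Euclidean algorithm:
  m^5 + 5m^4 − 2m^3 − 40m^2 − 224m − 640 = ((1/4)m + 3/2)(4m^4 − 4m^3 − 112m − 320) + (4m^3 − 12m^2 + 24m − 160)
  4m^4 − 4m^3 − 112m − 320 = (m + 2)(4m^3 − 12m^2 + 24m − 160) + (0)
Last nonzero remainder: 4m^3 − 12m^2 + 24m − 160. Dividing through by 4 gives the monic gcd m^3 − 3m^2 + 6m − 40.
Then lcm(f, g) = f·g / gcd(f, g); expanding and making the result monic gives the answer.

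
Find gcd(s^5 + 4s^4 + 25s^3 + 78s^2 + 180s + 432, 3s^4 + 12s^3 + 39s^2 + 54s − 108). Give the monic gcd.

s^3 + 5s^2 + 18s + 36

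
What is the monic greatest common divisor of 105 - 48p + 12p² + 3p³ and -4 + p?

1

By polynomial division,
  3p³ + 12p² - 48p + 105 = (3p² + 24p + 48)(p - 4) + (297)
  p - 4 = ((1/297)p - 4/297)(297) + (0)
The last nonzero remainder is the constant 297, so the polynomials are coprime and gcd = 1.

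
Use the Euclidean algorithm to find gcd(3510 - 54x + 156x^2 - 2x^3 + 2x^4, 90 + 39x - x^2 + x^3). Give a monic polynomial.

45 - 3x + x^2

By polynomial division,
  2x^4 - 2x^3 + 156x^2 - 54x + 3510 = (2x)(x^3 - x^2 + 39x + 90) + (78x^2 - 234x + 3510)
  x^3 - x^2 + 39x + 90 = ((1/78)x + 1/39)(78x^2 - 234x + 3510) + (0)
Last nonzero remainder: 78x^2 - 234x + 3510. Dividing through by 78 gives the monic gcd x^2 - 3x + 45.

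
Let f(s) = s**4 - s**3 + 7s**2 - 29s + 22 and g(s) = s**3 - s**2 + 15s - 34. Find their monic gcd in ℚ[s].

Euclidean algorithm in ℚ[s]:
  s**4 - s**3 + 7s**2 - 29s + 22 = (s)(s**3 - s**2 + 15s - 34) + (-8s**2 + 5s + 22)
  s**3 - s**2 + 15s - 34 = (-(1/8)s + 3/64)(-8s**2 + 5s + 22) + ((1121/64)s - 1121/32)
  -8s**2 + 5s + 22 = (-(512/1121)s - 704/1121)((1121/64)s - 1121/32) + (0)
Last nonzero remainder: (1121/64)s - 1121/32. Dividing through by 1121/64 gives the monic gcd s - 2.

s - 2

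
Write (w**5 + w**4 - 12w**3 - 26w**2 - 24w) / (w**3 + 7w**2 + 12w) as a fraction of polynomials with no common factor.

(w**3 - 2w**2 - 6w - 8)/(w + 4)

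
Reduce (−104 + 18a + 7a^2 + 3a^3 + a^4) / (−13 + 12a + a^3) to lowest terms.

Apply the Euclidean algorithm:
  a^4 + 3a^3 + 7a^2 + 18a − 104 = (a + 3)(a^3 + 12a − 13) + (−5a^2 − 5a − 65)
  a^3 + 12a − 13 = (−(1/5)a + 1/5)(−5a^2 − 5a − 65) + (0)
Last nonzero remainder: −5a^2 − 5a − 65. Dividing through by −5 gives the monic gcd a^2 + a + 13.
Cancel a^2 + a + 13 from numerator and denominator to get the reduced form.

(−8 + 2a + a^2)/(−1 + a)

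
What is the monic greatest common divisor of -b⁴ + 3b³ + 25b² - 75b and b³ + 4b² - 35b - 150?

b + 5

Euclidean algorithm in ℚ[b]:
  -b⁴ + 3b³ + 25b² - 75b = (-b + 7)(b³ + 4b² - 35b - 150) + (-38b² + 20b + 1050)
  b³ + 4b² - 35b - 150 = (-(1/38)b - 43/361)(-38b² + 20b + 1050) + (-(1800/361)b - 9000/361)
  -38b² + 20b + 1050 = ((6859/900)b - 2527/60)(-(1800/361)b - 9000/361) + (0)
Last nonzero remainder: -(1800/361)b - 9000/361. Dividing through by -1800/361 gives the monic gcd b + 5.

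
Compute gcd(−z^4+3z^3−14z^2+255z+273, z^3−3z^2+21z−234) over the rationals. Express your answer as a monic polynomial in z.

z^2+3z+39

Apply the Euclidean algorithm:
  −z^4+3z^3−14z^2+255z+273 = (−z)(z^3−3z^2+21z−234) + (7z^2+21z+273)
  z^3−3z^2+21z−234 = ((1/7)z−6/7)(7z^2+21z+273) + (0)
Last nonzero remainder: 7z^2+21z+273. Dividing through by 7 gives the monic gcd z^2+3z+39.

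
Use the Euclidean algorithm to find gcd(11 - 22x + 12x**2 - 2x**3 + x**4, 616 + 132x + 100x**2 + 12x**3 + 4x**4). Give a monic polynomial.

11 + x**2

Euclidean algorithm in ℚ[x]:
  x**4 - 2x**3 + 12x**2 - 22x + 11 = (1/4)(4x**4 + 12x**3 + 100x**2 + 132x + 616) + (-5x**3 - 13x**2 - 55x - 143)
  4x**4 + 12x**3 + 100x**2 + 132x + 616 = (-(4/5)x - 8/25)(-5x**3 - 13x**2 - 55x - 143) + ((1296/25)x**2 + 14256/25)
  -5x**3 - 13x**2 - 55x - 143 = (-(125/1296)x - 325/1296)((1296/25)x**2 + 14256/25) + (0)
Last nonzero remainder: (1296/25)x**2 + 14256/25. Dividing through by 1296/25 gives the monic gcd x**2 + 11.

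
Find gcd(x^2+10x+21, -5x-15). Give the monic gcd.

x+3

By polynomial division,
  x^2+10x+21 = (-(1/5)x-7/5)(-5x-15) + (0)
Last nonzero remainder: -5x-15. Dividing through by -5 gives the monic gcd x+3.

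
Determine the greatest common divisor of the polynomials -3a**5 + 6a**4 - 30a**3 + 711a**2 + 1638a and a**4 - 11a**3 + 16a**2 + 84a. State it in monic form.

a**3 - 5a**2 - 14a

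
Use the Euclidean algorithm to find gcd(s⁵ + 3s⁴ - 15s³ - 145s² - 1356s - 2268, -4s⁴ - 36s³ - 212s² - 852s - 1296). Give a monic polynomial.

s² + 2s + 27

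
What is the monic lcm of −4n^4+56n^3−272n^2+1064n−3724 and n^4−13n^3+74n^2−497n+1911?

n^6−13n^5+93n^4−744n^3+3317n^2−9443n+36309

By polynomial division,
  −4n^4+56n^3−272n^2+1064n−3724 = (−4)(n^4−13n^3+74n^2−497n+1911) + (4n^3+24n^2−924n+3920)
  n^4−13n^3+74n^2−497n+1911 = ((1/4)n−19/4)(4n^3+24n^2−924n+3920) + (419n^2−5866n+20531)
  4n^3+24n^2−924n+3920 = ((4/419)n+80/419)(419n^2−5866n+20531) + (0)
Last nonzero remainder: 419n^2−5866n+20531. Dividing through by 419 gives the monic gcd n^2−14n+49.
Then lcm(f, g) = f·g / gcd(f, g); expanding and making the result monic gives the answer.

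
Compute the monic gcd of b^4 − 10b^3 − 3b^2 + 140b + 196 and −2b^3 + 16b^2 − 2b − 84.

b^2 − 5b − 14

Repeated division with remainder:
  b^4 − 10b^3 − 3b^2 + 140b + 196 = (−(1/2)b + 1)(−2b^3 + 16b^2 − 2b − 84) + (−20b^2 + 100b + 280)
  −2b^3 + 16b^2 − 2b − 84 = ((1/10)b − 3/10)(−20b^2 + 100b + 280) + (0)
Last nonzero remainder: −20b^2 + 100b + 280. Dividing through by −20 gives the monic gcd b^2 − 5b − 14.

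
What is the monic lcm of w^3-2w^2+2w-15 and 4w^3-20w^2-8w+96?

w^5-4w^4-2w^3-3w^2+14w+120

Euclidean algorithm in ℚ[w]:
  w^3-2w^2+2w-15 = (1/4)(4w^3-20w^2-8w+96) + (3w^2+4w-39)
  4w^3-20w^2-8w+96 = ((4/3)w-76/9)(3w^2+4w-39) + ((700/9)w-700/3)
  3w^2+4w-39 = ((27/700)w+117/700)((700/9)w-700/3) + (0)
Last nonzero remainder: (700/9)w-700/3. Dividing through by 700/9 gives the monic gcd w-3.
Then lcm(f, g) = f·g / gcd(f, g); expanding and making the result monic gives the answer.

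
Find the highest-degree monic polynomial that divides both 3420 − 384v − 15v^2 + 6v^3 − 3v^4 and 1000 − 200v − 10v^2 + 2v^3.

−5 + v

Repeated division with remainder:
  −3v^4 + 6v^3 − 15v^2 − 384v + 3420 = (−(3/2)v − 9/2)(2v^3 − 10v^2 − 200v + 1000) + (−360v^2 + 216v + 7920)
  2v^3 − 10v^2 − 200v + 1000 = (−(1/180)v + 11/450)(−360v^2 + 216v + 7920) + (−(4032/25)v + 4032/5)
  −360v^2 + 216v + 7920 = ((125/56)v + 275/28)(−(4032/25)v + 4032/5) + (0)
Last nonzero remainder: −(4032/25)v + 4032/5. Dividing through by −4032/25 gives the monic gcd v − 5.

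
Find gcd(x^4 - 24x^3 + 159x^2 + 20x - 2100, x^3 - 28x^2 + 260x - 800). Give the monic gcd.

x^2 - 20x + 100

Apply the Euclidean algorithm:
  x^4 - 24x^3 + 159x^2 + 20x - 2100 = (x + 4)(x^3 - 28x^2 + 260x - 800) + (11x^2 - 220x + 1100)
  x^3 - 28x^2 + 260x - 800 = ((1/11)x - 8/11)(11x^2 - 220x + 1100) + (0)
Last nonzero remainder: 11x^2 - 220x + 1100. Dividing through by 11 gives the monic gcd x^2 - 20x + 100.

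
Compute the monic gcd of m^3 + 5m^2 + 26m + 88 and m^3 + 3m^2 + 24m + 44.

m^2 + m + 22

Apply the Euclidean algorithm:
  m^3 + 5m^2 + 26m + 88 = (m^3 + 3m^2 + 24m + 44) + (2m^2 + 2m + 44)
  m^3 + 3m^2 + 24m + 44 = ((1/2)m + 1)(2m^2 + 2m + 44) + (0)
Last nonzero remainder: 2m^2 + 2m + 44. Dividing through by 2 gives the monic gcd m^2 + m + 22.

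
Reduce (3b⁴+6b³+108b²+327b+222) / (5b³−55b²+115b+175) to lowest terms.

Repeated division with remainder:
  3b⁴+6b³+108b²+327b+222 = ((3/5)b+39/5)(5b³−55b²+115b+175) + (468b²−675b−1143)
  5b³−55b²+115b+175 = ((5/468)b−2485/24336)(468b²−675b−1143) + ((157605/2704)b+157605/2704)
  468b²−675b−1143 = ((421824/52535)b−1030224/52535)((157605/2704)b+157605/2704) + (0)
Last nonzero remainder: (157605/2704)b+157605/2704. Dividing through by 157605/2704 gives the monic gcd b+1.
Cancel b+1 from numerator and denominator to get the reduced form.

(3b³+3b²+105b+222)/(5b²−60b+175)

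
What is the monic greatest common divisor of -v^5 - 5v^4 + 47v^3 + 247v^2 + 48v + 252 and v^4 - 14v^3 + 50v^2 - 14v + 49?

Euclidean algorithm in ℚ[v]:
  -v^5 - 5v^4 + 47v^3 + 247v^2 + 48v + 252 = (-v - 19)(v^4 - 14v^3 + 50v^2 - 14v + 49) + (-169v^3 + 1183v^2 - 169v + 1183)
  v^4 - 14v^3 + 50v^2 - 14v + 49 = (-(1/169)v + 7/169)(-169v^3 + 1183v^2 - 169v + 1183) + (0)
Last nonzero remainder: -169v^3 + 1183v^2 - 169v + 1183. Dividing through by -169 gives the monic gcd v^3 - 7v^2 + v - 7.

v^3 - 7v^2 + v - 7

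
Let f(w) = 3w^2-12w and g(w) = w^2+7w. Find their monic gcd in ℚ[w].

By polynomial division,
  3w^2-12w = (3)(w^2+7w) + (-33w)
  w^2+7w = (-(1/33)w-7/33)(-33w) + (0)
Last nonzero remainder: -33w. Dividing through by -33 gives the monic gcd w.

w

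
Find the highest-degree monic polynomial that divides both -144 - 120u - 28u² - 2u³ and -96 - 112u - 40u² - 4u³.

12 + 8u + u²

Apply the Euclidean algorithm:
  -2u³ - 28u² - 120u - 144 = (1/2)(-4u³ - 40u² - 112u - 96) + (-8u² - 64u - 96)
  -4u³ - 40u² - 112u - 96 = ((1/2)u + 1)(-8u² - 64u - 96) + (0)
Last nonzero remainder: -8u² - 64u - 96. Dividing through by -8 gives the monic gcd u² + 8u + 12.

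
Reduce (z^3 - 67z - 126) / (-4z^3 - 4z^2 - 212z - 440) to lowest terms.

Repeated division with remainder:
  z^3 - 67z - 126 = (-1/4)(-4z^3 - 4z^2 - 212z - 440) + (-z^2 - 120z - 236)
  -4z^3 - 4z^2 - 212z - 440 = (4z - 476)(-z^2 - 120z - 236) + (-56388z - 112776)
  -z^2 - 120z - 236 = ((1/56388)z + 59/28194)(-56388z - 112776) + (0)
Last nonzero remainder: -56388z - 112776. Dividing through by -56388 gives the monic gcd z + 2.
Cancel z + 2 from numerator and denominator to get the reduced form.

(-z^2 + 2z + 63)/(4z^2 - 4z + 220)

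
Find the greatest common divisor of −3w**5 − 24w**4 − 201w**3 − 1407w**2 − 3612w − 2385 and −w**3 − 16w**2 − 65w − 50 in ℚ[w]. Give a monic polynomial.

w**2 + 6w + 5

Apply the Euclidean algorithm:
  −3w**5 − 24w**4 − 201w**3 − 1407w**2 − 3612w − 2385 = (3w**2 − 24w + 390)(−w**3 − 16w**2 − 65w − 50) + (3423w**2 + 20538w + 17115)
  −w**3 − 16w**2 − 65w − 50 = (−(1/3423)w − 10/3423)(3423w**2 + 20538w + 17115) + (0)
Last nonzero remainder: 3423w**2 + 20538w + 17115. Dividing through by 3423 gives the monic gcd w**2 + 6w + 5.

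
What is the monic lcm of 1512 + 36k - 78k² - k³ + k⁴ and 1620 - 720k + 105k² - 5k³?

81648 - 20736k - 3240k² + 1152k³ - 9k⁴ - 16k⁵ + k⁶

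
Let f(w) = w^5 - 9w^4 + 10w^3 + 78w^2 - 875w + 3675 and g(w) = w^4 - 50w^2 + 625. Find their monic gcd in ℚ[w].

w^2 - 25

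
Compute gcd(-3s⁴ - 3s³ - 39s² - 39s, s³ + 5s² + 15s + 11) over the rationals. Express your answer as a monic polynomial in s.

Repeated division with remainder:
  -3s⁴ - 3s³ - 39s² - 39s = (-3s + 12)(s³ + 5s² + 15s + 11) + (-54s² - 186s - 132)
  s³ + 5s² + 15s + 11 = (-(1/54)s - 7/243)(-54s² - 186s - 132) + ((583/81)s + 583/81)
  -54s² - 186s - 132 = (-(4374/583)s - 972/53)((583/81)s + 583/81) + (0)
Last nonzero remainder: (583/81)s + 583/81. Dividing through by 583/81 gives the monic gcd s + 1.

s + 1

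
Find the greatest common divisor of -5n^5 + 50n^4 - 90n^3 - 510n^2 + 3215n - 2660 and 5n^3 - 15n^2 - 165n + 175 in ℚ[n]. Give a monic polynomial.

n^2 - 8n + 7

By polynomial division,
  -5n^5 + 50n^4 - 90n^3 - 510n^2 + 3215n - 2660 = (-n^2 + 7n - 30)(5n^3 - 15n^2 - 165n + 175) + (370n^2 - 2960n + 2590)
  5n^3 - 15n^2 - 165n + 175 = ((1/74)n + 5/74)(370n^2 - 2960n + 2590) + (0)
Last nonzero remainder: 370n^2 - 2960n + 2590. Dividing through by 370 gives the monic gcd n^2 - 8n + 7.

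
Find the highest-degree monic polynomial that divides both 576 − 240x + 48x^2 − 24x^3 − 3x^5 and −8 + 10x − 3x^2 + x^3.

8 − 2x + x^2

By polynomial division,
  −3x^5 − 24x^3 + 48x^2 − 240x + 576 = (−3x^2 − 9x − 21)(x^3 − 3x^2 + 10x − 8) + (51x^2 − 102x + 408)
  x^3 − 3x^2 + 10x − 8 = ((1/51)x − 1/51)(51x^2 − 102x + 408) + (0)
Last nonzero remainder: 51x^2 − 102x + 408. Dividing through by 51 gives the monic gcd x^2 − 2x + 8.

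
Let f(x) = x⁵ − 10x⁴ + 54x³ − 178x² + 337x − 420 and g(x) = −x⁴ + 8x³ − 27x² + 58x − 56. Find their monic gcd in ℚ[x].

x³ − 6x² + 15x − 28

By polynomial division,
  x⁵ − 10x⁴ + 54x³ − 178x² + 337x − 420 = (−x + 2)(−x⁴ + 8x³ − 27x² + 58x − 56) + (11x³ − 66x² + 165x − 308)
  −x⁴ + 8x³ − 27x² + 58x − 56 = (−(1/11)x + 2/11)(11x³ − 66x² + 165x − 308) + (0)
Last nonzero remainder: 11x³ − 66x² + 165x − 308. Dividing through by 11 gives the monic gcd x³ − 6x² + 15x − 28.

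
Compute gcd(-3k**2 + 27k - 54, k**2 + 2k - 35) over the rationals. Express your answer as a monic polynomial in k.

1

Repeated division with remainder:
  -3k**2 + 27k - 54 = (-3)(k**2 + 2k - 35) + (33k - 159)
  k**2 + 2k - 35 = ((1/33)k + 25/121)(33k - 159) + (-260/121)
  33k - 159 = (-(3993/260)k + 19239/260)(-260/121) + (0)
The last nonzero remainder is the constant -260/121, so the polynomials are coprime and gcd = 1.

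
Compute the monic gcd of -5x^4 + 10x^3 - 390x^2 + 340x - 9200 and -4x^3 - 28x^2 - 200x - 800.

x^2 + 2x + 40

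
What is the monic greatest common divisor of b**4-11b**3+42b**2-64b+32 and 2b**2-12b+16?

b**2-6b+8

Euclidean algorithm in ℚ[b]:
  b**4-11b**3+42b**2-64b+32 = ((1/2)b**2-(5/2)b+2)(2b**2-12b+16) + (0)
Last nonzero remainder: 2b**2-12b+16. Dividing through by 2 gives the monic gcd b**2-6b+8.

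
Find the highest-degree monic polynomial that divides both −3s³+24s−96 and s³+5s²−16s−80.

By polynomial division,
  −3s³+24s−96 = (−3)(s³+5s²−16s−80) + (15s²−24s−336)
  s³+5s²−16s−80 = ((1/15)s+11/25)(15s²−24s−336) + ((424/25)s+1696/25)
  15s²−24s−336 = ((375/424)s−525/106)((424/25)s+1696/25) + (0)
Last nonzero remainder: (424/25)s+1696/25. Dividing through by 424/25 gives the monic gcd s+4.

s+4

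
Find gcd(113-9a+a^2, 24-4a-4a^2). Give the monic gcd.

Apply the Euclidean algorithm:
  a^2-9a+113 = (-1/4)(-4a^2-4a+24) + (-10a+119)
  -4a^2-4a+24 = ((2/5)a+129/25)(-10a+119) + (-14751/25)
  -10a+119 = ((250/14751)a-2975/14751)(-14751/25) + (0)
The last nonzero remainder is the constant -14751/25, so the polynomials are coprime and gcd = 1.

1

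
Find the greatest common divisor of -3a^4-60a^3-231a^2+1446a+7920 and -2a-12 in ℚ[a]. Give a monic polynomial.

By polynomial division,
  -3a^4-60a^3-231a^2+1446a+7920 = ((3/2)a^3+21a^2-(21/2)a-660)(-2a-12) + (0)
Last nonzero remainder: -2a-12. Dividing through by -2 gives the monic gcd a+6.

a+6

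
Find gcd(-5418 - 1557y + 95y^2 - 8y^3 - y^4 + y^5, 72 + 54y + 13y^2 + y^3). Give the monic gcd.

Repeated division with remainder:
  y^5 - y^4 - 8y^3 + 95y^2 - 1557y - 5418 = (y^2 - 14y + 120)(y^3 + 13y^2 + 54y + 72) + (-781y^2 - 7029y - 14058)
  y^3 + 13y^2 + 54y + 72 = (-(1/781)y - 4/781)(-781y^2 - 7029y - 14058) + (0)
Last nonzero remainder: -781y^2 - 7029y - 14058. Dividing through by -781 gives the monic gcd y^2 + 9y + 18.

18 + 9y + y^2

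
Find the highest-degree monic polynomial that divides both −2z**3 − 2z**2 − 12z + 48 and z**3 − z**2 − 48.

z**2 + 3z + 12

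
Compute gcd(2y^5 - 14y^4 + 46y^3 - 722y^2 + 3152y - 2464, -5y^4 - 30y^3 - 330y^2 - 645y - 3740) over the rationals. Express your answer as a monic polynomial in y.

y^2 + 5y + 44

Euclidean algorithm in ℚ[y]:
  2y^5 - 14y^4 + 46y^3 - 722y^2 + 3152y - 2464 = (-(2/5)y + 26/5)(-5y^4 - 30y^3 - 330y^2 - 645y - 3740) + (70y^3 + 736y^2 + 5010y + 16984)
  -5y^4 - 30y^3 - 330y^2 - 645y - 3740 = (-(1/14)y + 79/245)(70y^3 + 736y^2 + 5010y + 16984) + (-(51319/245)y^2 - (51319/49)y - 2258036/245)
  70y^3 + 736y^2 + 5010y + 16984 = (-(17150/51319)y - 94570/51319)(-(51319/245)y^2 - (51319/49)y - 2258036/245) + (0)
Last nonzero remainder: -(51319/245)y^2 - (51319/49)y - 2258036/245. Dividing through by -51319/245 gives the monic gcd y^2 + 5y + 44.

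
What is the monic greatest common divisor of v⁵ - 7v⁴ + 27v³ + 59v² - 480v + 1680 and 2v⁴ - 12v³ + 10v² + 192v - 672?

v³ - 2v² - 3v + 84

Euclidean algorithm in ℚ[v]:
  v⁵ - 7v⁴ + 27v³ + 59v² - 480v + 1680 = ((1/2)v - 1/2)(2v⁴ - 12v³ + 10v² + 192v - 672) + (16v³ - 32v² - 48v + 1344)
  2v⁴ - 12v³ + 10v² + 192v - 672 = ((1/8)v - 1/2)(16v³ - 32v² - 48v + 1344) + (0)
Last nonzero remainder: 16v³ - 32v² - 48v + 1344. Dividing through by 16 gives the monic gcd v³ - 2v² - 3v + 84.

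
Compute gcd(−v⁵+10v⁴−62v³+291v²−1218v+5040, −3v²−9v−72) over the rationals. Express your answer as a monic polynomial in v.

Repeated division with remainder:
  −v⁵+10v⁴−62v³+291v²−1218v+5040 = ((1/3)v³−(13/3)v²+(77/3)v−70)(−3v²−9v−72) + (0)
Last nonzero remainder: −3v²−9v−72. Dividing through by −3 gives the monic gcd v²+3v+24.

v²+3v+24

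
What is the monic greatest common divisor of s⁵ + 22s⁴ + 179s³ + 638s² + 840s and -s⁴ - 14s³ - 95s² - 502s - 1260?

s² + 12s + 35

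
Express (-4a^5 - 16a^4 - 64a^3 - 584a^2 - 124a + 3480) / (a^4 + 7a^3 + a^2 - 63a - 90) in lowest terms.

Euclidean algorithm in ℚ[a]:
  -4a^5 - 16a^4 - 64a^3 - 584a^2 - 124a + 3480 = (-4a + 12)(a^4 + 7a^3 + a^2 - 63a - 90) + (-144a^3 - 848a^2 + 272a + 4560)
  a^4 + 7a^3 + a^2 - 63a - 90 = (-(1/144)a - 5/648)(-144a^3 - 848a^2 + 272a + 4560) + (-(296/81)a^2 - (2368/81)a - 1480/27)
  -144a^3 - 848a^2 + 272a + 4560 = ((1458/37)a - 3078/37)(-(296/81)a^2 - (2368/81)a - 1480/27) + (0)
Last nonzero remainder: -(296/81)a^2 - (2368/81)a - 1480/27. Dividing through by -296/81 gives the monic gcd a^2 + 8a + 15.
Cancel a^2 + 8a + 15 from numerator and denominator to get the reduced form.

(-4a^3 + 16a^2 - 132a + 232)/(a^2 - a - 6)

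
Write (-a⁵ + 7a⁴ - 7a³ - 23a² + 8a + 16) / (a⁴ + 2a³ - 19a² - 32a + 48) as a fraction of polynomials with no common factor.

(-a³ + 2a² + 7a + 4)/(a² + 7a + 12)

Repeated division with remainder:
  -a⁵ + 7a⁴ - 7a³ - 23a² + 8a + 16 = (-a + 9)(a⁴ + 2a³ - 19a² - 32a + 48) + (-44a³ + 116a² + 344a - 416)
  a⁴ + 2a³ - 19a² - 32a + 48 = (-(1/44)a - 51/484)(-44a³ + 116a² + 344a - 416) + ((126/121)a² - (630/121)a + 504/121)
  -44a³ + 116a² + 344a - 416 = (-(2662/63)a - 6292/63)((126/121)a² - (630/121)a + 504/121) + (0)
Last nonzero remainder: (126/121)a² - (630/121)a + 504/121. Dividing through by 126/121 gives the monic gcd a² - 5a + 4.
Cancel a² - 5a + 4 from numerator and denominator to get the reduced form.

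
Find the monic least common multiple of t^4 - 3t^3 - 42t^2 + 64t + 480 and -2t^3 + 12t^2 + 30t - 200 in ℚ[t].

t^5 - 8t^4 - 27t^3 + 274t^2 + 160t - 2400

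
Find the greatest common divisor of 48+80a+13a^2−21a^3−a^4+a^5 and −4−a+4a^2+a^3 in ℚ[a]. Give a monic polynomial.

Repeated division with remainder:
  a^5−a^4−21a^3+13a^2+80a+48 = (a^2−5a)(a^3+4a^2−a−4) + (12a^2+60a+48)
  a^3+4a^2−a−4 = ((1/12)a−1/12)(12a^2+60a+48) + (0)
Last nonzero remainder: 12a^2+60a+48. Dividing through by 12 gives the monic gcd a^2+5a+4.

4+5a+a^2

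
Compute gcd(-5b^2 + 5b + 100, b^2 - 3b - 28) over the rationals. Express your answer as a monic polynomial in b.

b + 4

Apply the Euclidean algorithm:
  -5b^2 + 5b + 100 = (-5)(b^2 - 3b - 28) + (-10b - 40)
  b^2 - 3b - 28 = (-(1/10)b + 7/10)(-10b - 40) + (0)
Last nonzero remainder: -10b - 40. Dividing through by -10 gives the monic gcd b + 4.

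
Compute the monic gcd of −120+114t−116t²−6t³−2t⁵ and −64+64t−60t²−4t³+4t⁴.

4−3t+3t²+t³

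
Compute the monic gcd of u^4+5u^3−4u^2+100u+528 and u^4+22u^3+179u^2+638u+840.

Euclidean algorithm in ℚ[u]:
  u^4+5u^3−4u^2+100u+528 = (u^4+22u^3+179u^2+638u+840) + (−17u^3−183u^2−538u−312)
  u^4+22u^3+179u^2+638u+840 = (−(1/17)u−191/289)(−17u^3−183u^2−538u−312) + ((7632/289)u^2+(76320/289)u+183168/289)
  −17u^3−183u^2−538u−312 = (−(4913/7632)u−3757/7632)((7632/289)u^2+(76320/289)u+183168/289) + (0)
Last nonzero remainder: (7632/289)u^2+(76320/289)u+183168/289. Dividing through by 7632/289 gives the monic gcd u^2+10u+24.

u^2+10u+24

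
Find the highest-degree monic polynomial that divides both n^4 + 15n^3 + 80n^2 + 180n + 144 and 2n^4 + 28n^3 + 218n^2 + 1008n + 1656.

n^2 + 9n + 18

By polynomial division,
  n^4 + 15n^3 + 80n^2 + 180n + 144 = (1/2)(2n^4 + 28n^3 + 218n^2 + 1008n + 1656) + (n^3 − 29n^2 − 324n − 684)
  2n^4 + 28n^3 + 218n^2 + 1008n + 1656 = (2n + 86)(n^3 − 29n^2 − 324n − 684) + (3360n^2 + 30240n + 60480)
  n^3 − 29n^2 − 324n − 684 = ((1/3360)n − 19/1680)(3360n^2 + 30240n + 60480) + (0)
Last nonzero remainder: 3360n^2 + 30240n + 60480. Dividing through by 3360 gives the monic gcd n^2 + 9n + 18.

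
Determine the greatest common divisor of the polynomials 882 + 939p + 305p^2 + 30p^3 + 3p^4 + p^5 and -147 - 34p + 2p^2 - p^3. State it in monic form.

Repeated division with remainder:
  p^5 + 3p^4 + 30p^3 + 305p^2 + 939p + 882 = (-p^2 - 5p - 6)(-p^3 + 2p^2 - 34p - 147) + (0)
Last nonzero remainder: -p^3 + 2p^2 - 34p - 147. Dividing through by -1 gives the monic gcd p^3 - 2p^2 + 34p + 147.

147 + 34p - 2p^2 + p^3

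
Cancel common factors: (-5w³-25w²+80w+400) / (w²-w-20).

Apply the Euclidean algorithm:
  -5w³-25w²+80w+400 = (-5w-30)(w²-w-20) + (-50w-200)
  w²-w-20 = (-(1/50)w+1/10)(-50w-200) + (0)
Last nonzero remainder: -50w-200. Dividing through by -50 gives the monic gcd w+4.
Cancel w+4 from numerator and denominator to get the reduced form.

(-5w²-5w+100)/(w-5)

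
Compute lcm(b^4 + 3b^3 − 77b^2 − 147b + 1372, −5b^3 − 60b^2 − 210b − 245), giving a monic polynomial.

b^6 + 8b^5 − 55b^4 − 511b^3 + 98b^2 + 5831b + 9604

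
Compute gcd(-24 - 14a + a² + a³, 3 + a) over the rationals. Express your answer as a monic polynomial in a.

3 + a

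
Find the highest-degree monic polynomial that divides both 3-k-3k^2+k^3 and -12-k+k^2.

1

Apply the Euclidean algorithm:
  k^3-3k^2-k+3 = (k-2)(k^2-k-12) + (9k-21)
  k^2-k-12 = ((1/9)k+4/27)(9k-21) + (-80/9)
  9k-21 = (-(81/80)k+189/80)(-80/9) + (0)
The last nonzero remainder is the constant -80/9, so the polynomials are coprime and gcd = 1.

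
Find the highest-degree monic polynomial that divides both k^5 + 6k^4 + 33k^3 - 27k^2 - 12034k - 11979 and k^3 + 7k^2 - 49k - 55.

Apply the Euclidean algorithm:
  k^5 + 6k^4 + 33k^3 - 27k^2 - 12034k - 11979 = (k^2 - k + 89)(k^3 + 7k^2 - 49k - 55) + (-644k^2 - 7728k - 7084)
  k^3 + 7k^2 - 49k - 55 = (-(1/644)k + 5/644)(-644k^2 - 7728k - 7084) + (0)
Last nonzero remainder: -644k^2 - 7728k - 7084. Dividing through by -644 gives the monic gcd k^2 + 12k + 11.

k^2 + 12k + 11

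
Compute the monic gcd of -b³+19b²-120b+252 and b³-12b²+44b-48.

Euclidean algorithm in ℚ[b]:
  -b³+19b²-120b+252 = (-1)(b³-12b²+44b-48) + (7b²-76b+204)
  b³-12b²+44b-48 = ((1/7)b-8/49)(7b²-76b+204) + ((120/49)b-720/49)
  7b²-76b+204 = ((343/120)b-833/60)((120/49)b-720/49) + (0)
Last nonzero remainder: (120/49)b-720/49. Dividing through by 120/49 gives the monic gcd b-6.

b-6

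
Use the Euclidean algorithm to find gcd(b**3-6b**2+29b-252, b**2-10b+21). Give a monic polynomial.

b-7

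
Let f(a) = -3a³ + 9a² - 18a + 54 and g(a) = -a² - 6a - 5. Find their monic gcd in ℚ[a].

1

Euclidean algorithm in ℚ[a]:
  -3a³ + 9a² - 18a + 54 = (3a - 27)(-a² - 6a - 5) + (-165a - 81)
  -a² - 6a - 5 = ((1/165)a + 101/3025)(-165a - 81) + (-6944/3025)
  -165a - 81 = ((499125/6944)a + 245025/6944)(-6944/3025) + (0)
The last nonzero remainder is the constant -6944/3025, so the polynomials are coprime and gcd = 1.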